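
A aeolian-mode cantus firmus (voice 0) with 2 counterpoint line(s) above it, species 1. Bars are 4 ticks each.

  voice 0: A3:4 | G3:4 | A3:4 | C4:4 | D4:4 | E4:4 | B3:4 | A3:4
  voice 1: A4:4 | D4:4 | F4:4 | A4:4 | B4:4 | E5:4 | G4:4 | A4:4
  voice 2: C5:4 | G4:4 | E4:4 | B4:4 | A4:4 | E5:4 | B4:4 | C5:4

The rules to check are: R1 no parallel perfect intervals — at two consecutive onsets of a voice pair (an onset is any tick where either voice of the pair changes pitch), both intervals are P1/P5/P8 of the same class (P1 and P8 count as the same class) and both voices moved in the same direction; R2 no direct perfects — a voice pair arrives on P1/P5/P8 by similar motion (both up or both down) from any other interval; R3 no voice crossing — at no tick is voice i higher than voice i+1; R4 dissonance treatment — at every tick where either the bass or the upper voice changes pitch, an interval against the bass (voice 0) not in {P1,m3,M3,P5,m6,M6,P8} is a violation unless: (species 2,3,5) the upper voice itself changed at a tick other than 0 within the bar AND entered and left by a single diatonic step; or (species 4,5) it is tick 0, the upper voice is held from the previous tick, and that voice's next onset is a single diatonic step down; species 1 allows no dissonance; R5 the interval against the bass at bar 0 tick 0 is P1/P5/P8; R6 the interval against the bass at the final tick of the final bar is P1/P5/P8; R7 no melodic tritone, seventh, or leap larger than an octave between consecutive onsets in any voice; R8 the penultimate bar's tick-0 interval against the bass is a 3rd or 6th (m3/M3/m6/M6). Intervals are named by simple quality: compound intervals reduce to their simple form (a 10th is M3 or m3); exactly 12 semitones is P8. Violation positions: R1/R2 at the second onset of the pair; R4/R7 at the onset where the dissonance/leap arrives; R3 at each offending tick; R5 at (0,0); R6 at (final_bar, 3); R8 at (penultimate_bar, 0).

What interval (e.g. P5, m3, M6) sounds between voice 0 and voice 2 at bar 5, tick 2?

P8

voice 0=E4 voice 2=E5 -> P8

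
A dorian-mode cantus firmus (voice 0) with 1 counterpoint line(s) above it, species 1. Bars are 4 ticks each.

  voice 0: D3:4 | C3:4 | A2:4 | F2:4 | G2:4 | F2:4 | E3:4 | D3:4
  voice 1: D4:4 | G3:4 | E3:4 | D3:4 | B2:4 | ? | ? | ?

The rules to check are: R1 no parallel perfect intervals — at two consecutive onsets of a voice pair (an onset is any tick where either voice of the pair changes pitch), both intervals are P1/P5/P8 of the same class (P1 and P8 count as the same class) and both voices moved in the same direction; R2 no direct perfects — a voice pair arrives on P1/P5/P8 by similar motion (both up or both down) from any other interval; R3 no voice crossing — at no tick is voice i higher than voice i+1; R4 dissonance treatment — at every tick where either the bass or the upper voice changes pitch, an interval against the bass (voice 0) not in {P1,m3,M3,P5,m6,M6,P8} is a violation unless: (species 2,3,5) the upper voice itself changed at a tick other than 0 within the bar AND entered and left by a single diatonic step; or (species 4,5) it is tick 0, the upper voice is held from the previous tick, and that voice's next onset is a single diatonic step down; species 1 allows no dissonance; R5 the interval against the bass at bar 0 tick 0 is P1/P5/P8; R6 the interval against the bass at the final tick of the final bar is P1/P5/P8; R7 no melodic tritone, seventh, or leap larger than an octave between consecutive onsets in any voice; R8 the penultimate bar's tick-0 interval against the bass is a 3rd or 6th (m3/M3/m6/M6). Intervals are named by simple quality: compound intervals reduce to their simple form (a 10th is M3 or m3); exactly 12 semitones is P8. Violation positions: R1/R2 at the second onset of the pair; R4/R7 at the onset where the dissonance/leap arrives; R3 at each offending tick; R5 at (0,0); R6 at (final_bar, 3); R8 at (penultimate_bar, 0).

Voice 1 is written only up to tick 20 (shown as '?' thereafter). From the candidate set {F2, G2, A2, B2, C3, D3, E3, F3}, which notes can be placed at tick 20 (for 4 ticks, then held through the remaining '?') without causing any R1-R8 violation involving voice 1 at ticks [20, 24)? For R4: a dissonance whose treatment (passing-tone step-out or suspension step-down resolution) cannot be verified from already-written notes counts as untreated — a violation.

{A2, C3, D3}

F2: violates R2,R7
G2: violates R4
A2: legal
B2: violates R4
C3: legal
D3: legal
E3: violates R4
F3: violates R7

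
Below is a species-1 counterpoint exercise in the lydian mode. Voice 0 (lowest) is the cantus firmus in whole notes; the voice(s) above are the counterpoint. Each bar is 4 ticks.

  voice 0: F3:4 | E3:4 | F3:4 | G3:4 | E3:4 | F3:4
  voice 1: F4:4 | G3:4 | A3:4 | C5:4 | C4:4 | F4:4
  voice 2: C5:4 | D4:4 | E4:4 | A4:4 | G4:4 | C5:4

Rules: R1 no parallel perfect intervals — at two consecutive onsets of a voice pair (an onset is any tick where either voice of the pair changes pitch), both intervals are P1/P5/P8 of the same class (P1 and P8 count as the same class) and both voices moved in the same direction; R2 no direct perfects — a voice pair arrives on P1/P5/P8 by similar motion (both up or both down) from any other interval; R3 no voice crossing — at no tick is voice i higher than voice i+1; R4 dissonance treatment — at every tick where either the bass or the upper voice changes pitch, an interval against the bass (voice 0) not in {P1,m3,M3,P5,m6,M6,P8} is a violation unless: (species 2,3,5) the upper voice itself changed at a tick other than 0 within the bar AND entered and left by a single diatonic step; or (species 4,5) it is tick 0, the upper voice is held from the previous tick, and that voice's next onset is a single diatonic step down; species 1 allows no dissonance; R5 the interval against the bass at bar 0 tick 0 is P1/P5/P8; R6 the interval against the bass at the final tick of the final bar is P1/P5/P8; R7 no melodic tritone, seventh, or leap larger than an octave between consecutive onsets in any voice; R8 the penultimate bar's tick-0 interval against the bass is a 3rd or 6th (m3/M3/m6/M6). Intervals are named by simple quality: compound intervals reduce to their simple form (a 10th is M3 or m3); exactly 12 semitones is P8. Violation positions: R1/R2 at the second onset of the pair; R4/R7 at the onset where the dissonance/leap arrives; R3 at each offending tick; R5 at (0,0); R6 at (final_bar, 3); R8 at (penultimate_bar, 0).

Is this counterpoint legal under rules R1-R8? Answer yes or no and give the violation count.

bar 0: v0=F3 v1=F4 v2=C5 (P5)
bar 1: v0=E3 v1=G3 v2=D4 (m7)
bar 2: v0=F3 v1=A3 v2=E4 (M7)
bar 3: v0=G3 v1=C5 v2=A4 (M2)
bar 4: v0=E3 v1=C4 v2=G4 (m3)
bar 5: v0=F3 v1=F4 v2=C5 (P5)
  R1 @ bar1.0: F4/C5 P5 -> G3/D4 P5 similar
  R4 @ bar1.0: E3/D4 m7 untreated
  R7 @ bar1.0: F4->G3 leap 10st
  R7 @ bar1.0: C5->D4 leap 10st
  R1 @ bar2.0: G3/D4 P5 -> A3/E4 P5 similar
  R4 @ bar2.0: F3/E4 M7 untreated
  R3 @ bar3.0: C5 above A4
  R4 @ bar3.0: G3/C5 P4 untreated
  R4 @ bar3.0: G3/A4 M2 untreated
  R7 @ bar3.0: A3->C5 leap 15st
  R3 @ bar3.1: C5 above A4
  R3 @ bar3.2: C5 above A4
  R3 @ bar3.3: C5 above A4
  R2 @ bar4.0: C5/A4 m3 -> C4/G4 P5 similar
  R1 @ bar5.0: C4/G4 P5 -> F4/C5 P5 similar
  R2 @ bar5.0: E3/C4 m6 -> F3/F4 P8 similar
  R2 @ bar5.0: E3/G4 m3 -> F3/C5 P5 similar

No (17 violations)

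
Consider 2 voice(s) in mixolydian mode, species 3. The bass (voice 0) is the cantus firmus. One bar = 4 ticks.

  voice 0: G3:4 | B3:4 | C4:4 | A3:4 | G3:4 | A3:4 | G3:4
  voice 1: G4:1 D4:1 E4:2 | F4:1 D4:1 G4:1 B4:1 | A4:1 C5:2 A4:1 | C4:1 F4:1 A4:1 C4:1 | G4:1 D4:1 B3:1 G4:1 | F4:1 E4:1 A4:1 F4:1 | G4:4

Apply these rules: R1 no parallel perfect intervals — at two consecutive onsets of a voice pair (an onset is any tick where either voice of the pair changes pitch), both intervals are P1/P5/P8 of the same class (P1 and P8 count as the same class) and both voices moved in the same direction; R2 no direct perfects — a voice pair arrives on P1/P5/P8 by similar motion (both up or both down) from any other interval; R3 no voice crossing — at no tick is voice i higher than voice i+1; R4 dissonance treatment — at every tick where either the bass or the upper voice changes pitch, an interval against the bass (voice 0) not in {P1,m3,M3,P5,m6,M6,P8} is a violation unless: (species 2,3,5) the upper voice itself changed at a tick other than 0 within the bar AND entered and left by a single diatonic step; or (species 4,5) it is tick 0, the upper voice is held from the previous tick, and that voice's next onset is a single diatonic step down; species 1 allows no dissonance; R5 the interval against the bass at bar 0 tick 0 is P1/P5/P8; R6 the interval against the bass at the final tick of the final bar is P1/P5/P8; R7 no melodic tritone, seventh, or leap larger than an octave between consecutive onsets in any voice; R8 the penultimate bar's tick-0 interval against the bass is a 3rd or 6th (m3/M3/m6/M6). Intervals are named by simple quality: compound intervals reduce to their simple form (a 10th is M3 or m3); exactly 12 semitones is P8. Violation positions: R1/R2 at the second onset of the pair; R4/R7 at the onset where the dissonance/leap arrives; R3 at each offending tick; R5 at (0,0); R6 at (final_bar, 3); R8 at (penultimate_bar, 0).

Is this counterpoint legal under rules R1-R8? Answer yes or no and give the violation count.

No (1 violations)

bar 0: v0=G3 v1=G4 (P8)
bar 1: v0=B3 v1=F4 (TT)
bar 2: v0=C4 v1=A4 (M6)
bar 3: v0=A3 v1=C4 (m3)
bar 4: v0=G3 v1=G4 (P8)
bar 5: v0=A3 v1=F4 (m6)
bar 6: v0=G3 v1=G4 (P8)
  R4 @ bar1.0: B3/F4 TT untreated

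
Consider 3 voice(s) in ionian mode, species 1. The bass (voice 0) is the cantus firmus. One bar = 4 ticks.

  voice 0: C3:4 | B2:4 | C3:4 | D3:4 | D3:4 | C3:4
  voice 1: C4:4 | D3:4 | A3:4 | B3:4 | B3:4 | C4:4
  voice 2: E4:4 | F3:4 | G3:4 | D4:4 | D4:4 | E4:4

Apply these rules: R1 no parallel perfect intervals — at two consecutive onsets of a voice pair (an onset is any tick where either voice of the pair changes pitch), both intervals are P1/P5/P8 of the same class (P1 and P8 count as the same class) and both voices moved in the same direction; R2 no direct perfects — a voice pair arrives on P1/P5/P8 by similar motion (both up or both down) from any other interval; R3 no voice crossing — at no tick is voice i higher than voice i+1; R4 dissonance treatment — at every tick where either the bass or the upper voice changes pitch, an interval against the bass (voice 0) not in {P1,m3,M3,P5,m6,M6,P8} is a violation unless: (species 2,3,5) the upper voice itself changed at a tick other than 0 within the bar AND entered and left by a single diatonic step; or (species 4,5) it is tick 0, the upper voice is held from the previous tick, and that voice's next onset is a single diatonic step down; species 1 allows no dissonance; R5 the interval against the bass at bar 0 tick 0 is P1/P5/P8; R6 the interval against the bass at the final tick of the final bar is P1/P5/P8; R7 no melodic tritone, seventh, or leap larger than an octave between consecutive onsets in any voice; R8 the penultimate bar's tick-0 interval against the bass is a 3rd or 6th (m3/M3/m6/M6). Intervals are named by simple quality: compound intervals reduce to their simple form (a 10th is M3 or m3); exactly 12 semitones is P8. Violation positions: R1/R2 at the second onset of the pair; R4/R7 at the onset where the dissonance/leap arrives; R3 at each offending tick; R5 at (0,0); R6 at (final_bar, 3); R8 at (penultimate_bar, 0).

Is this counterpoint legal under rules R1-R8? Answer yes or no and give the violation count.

No (12 violations)

bar 0: v0=C3 v1=C4 v2=E4 (M3)
bar 1: v0=B2 v1=D3 v2=F3 (TT)
bar 2: v0=C3 v1=A3 v2=G3 (P5)
bar 3: v0=D3 v1=B3 v2=D4 (P8)
bar 4: v0=D3 v1=B3 v2=D4 (P8)
bar 5: v0=C3 v1=C4 v2=E4 (M3)
  R5 @ bar0.0: opens on M3
  R4 @ bar1.0: B2/F3 TT untreated
  R7 @ bar1.0: C4->D3 leap 10st
  R7 @ bar1.0: E4->F3 leap 11st
  R2 @ bar2.0: B2/F3 TT -> C3/G3 P5 similar
  R3 @ bar2.0: A3 above G3
  R3 @ bar2.1: A3 above G3
  R3 @ bar2.2: A3 above G3
  R3 @ bar2.3: A3 above G3
  R2 @ bar3.0: C3/G3 P5 -> D3/D4 P8 similar
  R8 @ bar4.0: penult P8 not 3rd/6th
  R6 @ bar5.3: closes on M3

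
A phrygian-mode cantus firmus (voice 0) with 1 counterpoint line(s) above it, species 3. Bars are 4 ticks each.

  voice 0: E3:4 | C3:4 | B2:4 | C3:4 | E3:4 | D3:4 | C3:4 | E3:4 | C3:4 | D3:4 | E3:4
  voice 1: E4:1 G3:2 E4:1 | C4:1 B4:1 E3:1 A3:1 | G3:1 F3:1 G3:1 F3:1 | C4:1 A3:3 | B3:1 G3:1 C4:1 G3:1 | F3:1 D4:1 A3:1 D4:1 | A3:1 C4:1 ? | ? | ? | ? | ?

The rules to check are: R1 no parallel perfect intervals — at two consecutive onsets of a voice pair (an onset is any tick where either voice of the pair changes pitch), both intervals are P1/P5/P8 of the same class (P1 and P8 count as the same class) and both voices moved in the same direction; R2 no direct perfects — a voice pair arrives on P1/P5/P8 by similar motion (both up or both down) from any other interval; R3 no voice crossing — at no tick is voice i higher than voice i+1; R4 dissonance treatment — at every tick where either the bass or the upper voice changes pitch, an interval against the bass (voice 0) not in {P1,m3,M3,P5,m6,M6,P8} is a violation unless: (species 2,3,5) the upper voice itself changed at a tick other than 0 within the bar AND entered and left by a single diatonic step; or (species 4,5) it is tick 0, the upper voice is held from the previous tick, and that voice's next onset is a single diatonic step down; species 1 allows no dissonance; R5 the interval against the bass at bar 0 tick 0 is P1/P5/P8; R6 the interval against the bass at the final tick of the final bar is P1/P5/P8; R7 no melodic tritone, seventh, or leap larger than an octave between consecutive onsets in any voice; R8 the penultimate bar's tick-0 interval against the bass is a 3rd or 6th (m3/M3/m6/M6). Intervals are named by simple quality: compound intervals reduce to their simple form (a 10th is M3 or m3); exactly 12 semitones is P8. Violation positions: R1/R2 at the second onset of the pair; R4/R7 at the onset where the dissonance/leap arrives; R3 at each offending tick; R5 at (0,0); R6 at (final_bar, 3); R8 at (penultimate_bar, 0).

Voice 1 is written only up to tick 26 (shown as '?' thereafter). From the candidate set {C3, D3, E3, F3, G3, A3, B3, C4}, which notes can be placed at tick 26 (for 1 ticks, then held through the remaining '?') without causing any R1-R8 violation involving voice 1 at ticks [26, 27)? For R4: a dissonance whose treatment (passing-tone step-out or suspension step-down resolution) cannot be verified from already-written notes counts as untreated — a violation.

{A3, C3, C4, E3, G3}

C3: legal
D3: violates R4,R7
E3: legal
F3: violates R4
G3: legal
A3: legal
B3: violates R4
C4: legal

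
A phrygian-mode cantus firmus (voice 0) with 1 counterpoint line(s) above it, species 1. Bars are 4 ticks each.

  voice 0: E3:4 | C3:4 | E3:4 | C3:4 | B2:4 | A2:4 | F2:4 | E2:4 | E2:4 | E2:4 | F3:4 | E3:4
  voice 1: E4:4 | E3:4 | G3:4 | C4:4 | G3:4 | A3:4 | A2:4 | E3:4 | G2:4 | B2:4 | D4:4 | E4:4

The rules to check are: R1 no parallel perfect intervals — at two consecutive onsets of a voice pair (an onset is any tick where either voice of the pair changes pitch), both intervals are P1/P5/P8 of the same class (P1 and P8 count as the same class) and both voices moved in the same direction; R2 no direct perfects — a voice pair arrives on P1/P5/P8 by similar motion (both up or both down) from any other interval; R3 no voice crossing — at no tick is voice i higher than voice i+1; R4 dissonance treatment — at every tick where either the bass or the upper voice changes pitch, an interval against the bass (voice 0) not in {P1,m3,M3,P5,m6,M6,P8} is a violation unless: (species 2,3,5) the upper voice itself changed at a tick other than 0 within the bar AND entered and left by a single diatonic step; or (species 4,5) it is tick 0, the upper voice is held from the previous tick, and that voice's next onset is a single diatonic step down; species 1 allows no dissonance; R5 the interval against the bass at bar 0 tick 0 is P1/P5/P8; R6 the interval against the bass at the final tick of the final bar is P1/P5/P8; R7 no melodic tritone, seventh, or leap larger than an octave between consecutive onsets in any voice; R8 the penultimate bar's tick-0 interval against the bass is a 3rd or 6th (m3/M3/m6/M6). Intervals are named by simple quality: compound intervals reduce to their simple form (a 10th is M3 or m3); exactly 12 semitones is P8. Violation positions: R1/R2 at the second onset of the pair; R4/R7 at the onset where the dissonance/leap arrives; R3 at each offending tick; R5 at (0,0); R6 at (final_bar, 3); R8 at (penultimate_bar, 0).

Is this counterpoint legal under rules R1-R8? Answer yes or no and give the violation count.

bar 0: v0=E3 v1=E4 (P8)
bar 1: v0=C3 v1=E3 (M3)
bar 2: v0=E3 v1=G3 (m3)
bar 3: v0=C3 v1=C4 (P8)
bar 4: v0=B2 v1=G3 (m6)
bar 5: v0=A2 v1=A3 (P8)
bar 6: v0=F2 v1=A2 (M3)
bar 7: v0=E2 v1=E3 (P8)
bar 8: v0=E2 v1=G2 (m3)
bar 9: v0=E2 v1=B2 (P5)
bar 10: v0=F3 v1=D4 (M6)
bar 11: v0=E3 v1=E4 (P8)
  R7 @ bar10.0: E2->F3 leap 13st
  R7 @ bar10.0: B2->D4 leap 15st

No (2 violations)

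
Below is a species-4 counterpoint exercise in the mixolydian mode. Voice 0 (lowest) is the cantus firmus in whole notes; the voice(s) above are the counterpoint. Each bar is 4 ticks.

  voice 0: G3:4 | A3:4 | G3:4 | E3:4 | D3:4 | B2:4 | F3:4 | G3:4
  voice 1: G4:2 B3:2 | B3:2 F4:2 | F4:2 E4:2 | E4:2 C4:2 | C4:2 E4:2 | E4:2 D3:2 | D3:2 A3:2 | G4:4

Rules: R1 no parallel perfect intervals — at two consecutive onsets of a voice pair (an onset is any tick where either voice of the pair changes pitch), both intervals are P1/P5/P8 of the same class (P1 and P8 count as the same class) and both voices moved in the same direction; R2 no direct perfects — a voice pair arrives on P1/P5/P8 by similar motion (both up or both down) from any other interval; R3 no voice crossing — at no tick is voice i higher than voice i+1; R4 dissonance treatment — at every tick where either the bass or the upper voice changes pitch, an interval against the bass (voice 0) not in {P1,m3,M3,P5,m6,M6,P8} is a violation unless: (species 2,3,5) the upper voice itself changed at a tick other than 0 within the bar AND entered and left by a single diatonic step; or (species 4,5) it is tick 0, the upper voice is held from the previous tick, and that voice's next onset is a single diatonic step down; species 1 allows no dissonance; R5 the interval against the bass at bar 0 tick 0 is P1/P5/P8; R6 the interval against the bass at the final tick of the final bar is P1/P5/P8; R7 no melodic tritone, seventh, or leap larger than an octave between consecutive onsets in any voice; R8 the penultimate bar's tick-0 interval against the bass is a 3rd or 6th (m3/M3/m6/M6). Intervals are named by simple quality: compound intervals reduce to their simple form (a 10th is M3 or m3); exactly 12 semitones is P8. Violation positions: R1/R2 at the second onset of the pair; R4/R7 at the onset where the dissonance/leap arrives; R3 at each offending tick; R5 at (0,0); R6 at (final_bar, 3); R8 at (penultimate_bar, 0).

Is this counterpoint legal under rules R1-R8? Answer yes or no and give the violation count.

bar 0: v0=G3 v1=G4 (P8)
bar 1: v0=A3 v1=B3 (M2)
bar 2: v0=G3 v1=F4 (m7)
bar 3: v0=E3 v1=E4 (P8)
bar 4: v0=D3 v1=C4 (m7)
bar 5: v0=B2 v1=E4 (P4)
bar 6: v0=F3 v1=D3 (m3)
bar 7: v0=G3 v1=G4 (P8)
  R4 @ bar1.0: A3/B3 M2 untreated
  R7 @ bar1.2: B3->F4 leap 6st
  R4 @ bar4.0: D3/C4 m7 untreated
  R4 @ bar4.2: D3/E4 M2 untreated
  R4 @ bar5.0: B2/E4 P4 untreated
  R7 @ bar5.2: E4->D3 leap 14st
  R3 @ bar6.0: F3 above D3
  R7 @ bar6.0: B2->F3 leap 6st
  R3 @ bar6.1: F3 above D3
  R2 @ bar7.0: F3/A3 M3 -> G3/G4 P8 similar
  R7 @ bar7.0: A3->G4 leap 10st

No (11 violations)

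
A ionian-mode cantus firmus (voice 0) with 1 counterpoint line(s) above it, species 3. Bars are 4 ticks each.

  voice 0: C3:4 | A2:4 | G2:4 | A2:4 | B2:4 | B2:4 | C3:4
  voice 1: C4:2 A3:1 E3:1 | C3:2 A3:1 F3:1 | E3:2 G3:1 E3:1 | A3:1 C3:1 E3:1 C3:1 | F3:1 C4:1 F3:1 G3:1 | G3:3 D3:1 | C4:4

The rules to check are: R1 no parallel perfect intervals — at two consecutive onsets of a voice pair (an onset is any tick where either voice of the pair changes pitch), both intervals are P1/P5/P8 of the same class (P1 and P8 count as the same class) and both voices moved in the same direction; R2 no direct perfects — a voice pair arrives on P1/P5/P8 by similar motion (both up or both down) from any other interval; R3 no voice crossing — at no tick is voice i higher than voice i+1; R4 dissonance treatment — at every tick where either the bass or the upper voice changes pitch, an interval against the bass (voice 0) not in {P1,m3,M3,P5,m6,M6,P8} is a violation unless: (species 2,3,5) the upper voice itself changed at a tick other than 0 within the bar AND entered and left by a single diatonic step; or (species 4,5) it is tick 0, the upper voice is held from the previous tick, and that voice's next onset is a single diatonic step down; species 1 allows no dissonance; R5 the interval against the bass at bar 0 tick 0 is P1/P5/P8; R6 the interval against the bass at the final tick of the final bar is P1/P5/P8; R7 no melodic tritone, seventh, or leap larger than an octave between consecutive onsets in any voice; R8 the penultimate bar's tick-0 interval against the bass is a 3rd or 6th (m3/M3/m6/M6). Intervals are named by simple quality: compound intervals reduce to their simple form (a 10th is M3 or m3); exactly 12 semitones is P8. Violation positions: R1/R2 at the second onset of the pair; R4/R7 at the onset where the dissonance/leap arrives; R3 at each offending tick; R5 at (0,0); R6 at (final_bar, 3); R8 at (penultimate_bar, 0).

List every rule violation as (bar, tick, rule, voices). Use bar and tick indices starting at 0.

(3, 0, R2, (0, 1))
(4, 0, R4, (0, 1))
(4, 1, R4, (0, 1))
(4, 2, R4, (0, 1))
(6, 0, R2, (0, 1))
(6, 0, R7, (1,))

bar 0: v0=C3 v1=C4 downbeat P8
bar 1: v0=A2 v1=C3 downbeat m3
bar 2: v0=G2 v1=E3 downbeat M6
bar 3: v0=A2 v1=A3 downbeat P8
bar 4: v0=B2 v1=F3 downbeat TT
bar 5: v0=B2 v1=G3 downbeat m6
bar 6: v0=C3 v1=C4 downbeat P8
  -> R2 @ bar 3 tick 0 v(0, 1): G2/E3 M6 -> A2/A3 P8 similar
  -> R4 @ bar 4 tick 0 v(0, 1): B2/F3 TT untreated
  -> R4 @ bar 4 tick 1 v(0, 1): B2/C4 m2 untreated
  -> R4 @ bar 4 tick 2 v(0, 1): B2/F3 TT untreated
  -> R2 @ bar 6 tick 0 v(0, 1): B2/D3 m3 -> C3/C4 P8 similar
  -> R7 @ bar 6 tick 0 v(1,): D3->C4 leap 10st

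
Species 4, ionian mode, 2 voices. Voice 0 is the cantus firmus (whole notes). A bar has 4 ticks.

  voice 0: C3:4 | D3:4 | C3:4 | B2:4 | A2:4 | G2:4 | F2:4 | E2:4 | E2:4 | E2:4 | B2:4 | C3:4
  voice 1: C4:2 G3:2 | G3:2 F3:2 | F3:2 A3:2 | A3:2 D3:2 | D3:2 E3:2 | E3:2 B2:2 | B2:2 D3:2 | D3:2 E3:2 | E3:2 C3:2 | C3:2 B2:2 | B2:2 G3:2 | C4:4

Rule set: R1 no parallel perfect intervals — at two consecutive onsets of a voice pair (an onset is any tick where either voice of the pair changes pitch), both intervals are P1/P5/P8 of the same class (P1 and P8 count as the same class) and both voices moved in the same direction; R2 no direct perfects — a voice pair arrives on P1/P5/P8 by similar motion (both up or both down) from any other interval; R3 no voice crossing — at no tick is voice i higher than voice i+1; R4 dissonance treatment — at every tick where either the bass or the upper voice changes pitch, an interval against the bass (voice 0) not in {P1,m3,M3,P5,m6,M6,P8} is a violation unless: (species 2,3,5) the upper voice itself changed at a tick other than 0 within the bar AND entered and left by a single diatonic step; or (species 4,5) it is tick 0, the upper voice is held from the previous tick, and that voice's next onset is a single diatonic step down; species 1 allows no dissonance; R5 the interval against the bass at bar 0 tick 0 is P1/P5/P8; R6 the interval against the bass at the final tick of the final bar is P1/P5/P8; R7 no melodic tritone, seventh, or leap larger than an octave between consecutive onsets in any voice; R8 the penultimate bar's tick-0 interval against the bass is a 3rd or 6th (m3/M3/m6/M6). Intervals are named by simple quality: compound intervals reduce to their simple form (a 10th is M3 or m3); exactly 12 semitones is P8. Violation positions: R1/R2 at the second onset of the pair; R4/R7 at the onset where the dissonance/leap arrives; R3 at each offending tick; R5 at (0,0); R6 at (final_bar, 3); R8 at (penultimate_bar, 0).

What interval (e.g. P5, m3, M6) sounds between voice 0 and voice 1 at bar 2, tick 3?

voice 0=C3 voice 1=A3 -> M6

M6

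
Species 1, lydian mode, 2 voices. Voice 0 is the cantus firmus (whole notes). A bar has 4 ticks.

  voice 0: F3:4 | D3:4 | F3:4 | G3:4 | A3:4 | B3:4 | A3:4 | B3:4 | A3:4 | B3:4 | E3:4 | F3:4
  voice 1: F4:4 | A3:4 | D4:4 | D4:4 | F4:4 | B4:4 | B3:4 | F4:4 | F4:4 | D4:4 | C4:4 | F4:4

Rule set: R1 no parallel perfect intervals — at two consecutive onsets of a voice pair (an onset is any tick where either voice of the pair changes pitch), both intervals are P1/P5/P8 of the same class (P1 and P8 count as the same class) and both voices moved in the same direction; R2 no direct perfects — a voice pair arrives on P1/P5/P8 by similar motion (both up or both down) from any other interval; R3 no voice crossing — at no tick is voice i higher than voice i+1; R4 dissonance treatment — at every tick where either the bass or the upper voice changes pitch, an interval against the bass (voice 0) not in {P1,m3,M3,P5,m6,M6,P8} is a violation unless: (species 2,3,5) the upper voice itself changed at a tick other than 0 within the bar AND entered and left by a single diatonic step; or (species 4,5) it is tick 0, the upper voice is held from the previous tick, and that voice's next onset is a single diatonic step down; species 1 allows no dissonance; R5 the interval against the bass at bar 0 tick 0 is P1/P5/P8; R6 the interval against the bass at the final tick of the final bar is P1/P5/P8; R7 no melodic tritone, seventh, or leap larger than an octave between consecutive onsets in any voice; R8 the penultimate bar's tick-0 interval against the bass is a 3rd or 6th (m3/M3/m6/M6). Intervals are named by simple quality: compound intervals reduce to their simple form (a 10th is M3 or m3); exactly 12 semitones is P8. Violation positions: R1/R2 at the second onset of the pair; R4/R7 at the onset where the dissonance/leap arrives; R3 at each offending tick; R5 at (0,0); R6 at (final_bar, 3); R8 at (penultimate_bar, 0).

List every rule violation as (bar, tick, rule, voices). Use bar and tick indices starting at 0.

bar 0: v0=F3 v1=F4 downbeat P8
bar 1: v0=D3 v1=A3 downbeat P5
bar 2: v0=F3 v1=D4 downbeat M6
bar 3: v0=G3 v1=D4 downbeat P5
bar 4: v0=A3 v1=F4 downbeat m6
bar 5: v0=B3 v1=B4 downbeat P8
bar 6: v0=A3 v1=B3 downbeat M2
bar 7: v0=B3 v1=F4 downbeat TT
bar 8: v0=A3 v1=F4 downbeat m6
bar 9: v0=B3 v1=D4 downbeat m3
bar 10: v0=E3 v1=C4 downbeat m6
bar 11: v0=F3 v1=F4 downbeat P8
  -> R2 @ bar 1 tick 0 v(0, 1): F3/F4 P8 -> D3/A3 P5 similar
  -> R2 @ bar 5 tick 0 v(0, 1): A3/F4 m6 -> B3/B4 P8 similar
  -> R7 @ bar 5 tick 0 v(1,): F4->B4 leap 6st
  -> R4 @ bar 6 tick 0 v(0, 1): A3/B3 M2 untreated
  -> R4 @ bar 7 tick 0 v(0, 1): B3/F4 TT untreated
  -> R7 @ bar 7 tick 0 v(1,): B3->F4 leap 6st
  -> R2 @ bar 11 tick 0 v(0, 1): E3/C4 m6 -> F3/F4 P8 similar

(1, 0, R2, (0, 1))
(5, 0, R2, (0, 1))
(5, 0, R7, (1,))
(6, 0, R4, (0, 1))
(7, 0, R4, (0, 1))
(7, 0, R7, (1,))
(11, 0, R2, (0, 1))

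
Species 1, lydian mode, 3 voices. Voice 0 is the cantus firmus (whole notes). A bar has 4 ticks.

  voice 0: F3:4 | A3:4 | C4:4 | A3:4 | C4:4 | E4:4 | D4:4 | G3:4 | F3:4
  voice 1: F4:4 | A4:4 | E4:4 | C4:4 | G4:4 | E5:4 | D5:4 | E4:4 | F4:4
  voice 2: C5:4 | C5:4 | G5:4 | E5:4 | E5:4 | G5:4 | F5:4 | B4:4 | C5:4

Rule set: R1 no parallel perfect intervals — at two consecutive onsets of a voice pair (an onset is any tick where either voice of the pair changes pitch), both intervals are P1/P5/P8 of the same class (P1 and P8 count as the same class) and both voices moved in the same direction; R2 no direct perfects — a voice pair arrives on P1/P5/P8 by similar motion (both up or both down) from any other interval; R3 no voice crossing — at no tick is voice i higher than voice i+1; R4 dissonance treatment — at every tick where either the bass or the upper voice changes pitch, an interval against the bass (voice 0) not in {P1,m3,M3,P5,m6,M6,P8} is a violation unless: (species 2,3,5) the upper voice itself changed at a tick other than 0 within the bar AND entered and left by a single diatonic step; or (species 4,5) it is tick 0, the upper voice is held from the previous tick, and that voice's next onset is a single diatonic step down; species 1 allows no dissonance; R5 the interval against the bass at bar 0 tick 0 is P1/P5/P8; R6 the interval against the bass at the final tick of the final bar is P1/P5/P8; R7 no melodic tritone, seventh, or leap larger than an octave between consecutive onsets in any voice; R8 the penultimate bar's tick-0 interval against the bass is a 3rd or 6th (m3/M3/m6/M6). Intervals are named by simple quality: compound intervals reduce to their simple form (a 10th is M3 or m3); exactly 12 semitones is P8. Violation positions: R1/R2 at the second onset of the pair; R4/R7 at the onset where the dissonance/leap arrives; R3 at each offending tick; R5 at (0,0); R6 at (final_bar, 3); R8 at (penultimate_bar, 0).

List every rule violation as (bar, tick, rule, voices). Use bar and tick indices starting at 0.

(1, 0, R1, (0, 1))
(2, 0, R2, (0, 2))
(3, 0, R1, (0, 2))
(4, 0, R2, (0, 1))
(5, 0, R2, (0, 1))
(6, 0, R1, (0, 1))
(7, 0, R2, (1, 2))
(7, 0, R7, (1,))
(7, 0, R7, (2,))
(8, 0, R1, (1, 2))

bar 0: v0=F3 v1=F4 v2=C5 downbeat P5
bar 1: v0=A3 v1=A4 v2=C5 downbeat m3
bar 2: v0=C4 v1=E4 v2=G5 downbeat P5
bar 3: v0=A3 v1=C4 v2=E5 downbeat P5
bar 4: v0=C4 v1=G4 v2=E5 downbeat M3
bar 5: v0=E4 v1=E5 v2=G5 downbeat m3
bar 6: v0=D4 v1=D5 v2=F5 downbeat m3
bar 7: v0=G3 v1=E4 v2=B4 downbeat M3
bar 8: v0=F3 v1=F4 v2=C5 downbeat P5
  -> R1 @ bar 1 tick 0 v(0, 1): F3/F4 P8 -> A3/A4 P8 similar
  -> R2 @ bar 2 tick 0 v(0, 2): A3/C5 m3 -> C4/G5 P5 similar
  -> R1 @ bar 3 tick 0 v(0, 2): C4/G5 P5 -> A3/E5 P5 similar
  -> R2 @ bar 4 tick 0 v(0, 1): A3/C4 m3 -> C4/G4 P5 similar
  -> R2 @ bar 5 tick 0 v(0, 1): C4/G4 P5 -> E4/E5 P8 similar
  -> R1 @ bar 6 tick 0 v(0, 1): E4/E5 P8 -> D4/D5 P8 similar
  -> R2 @ bar 7 tick 0 v(1, 2): D5/F5 m3 -> E4/B4 P5 similar
  -> R7 @ bar 7 tick 0 v(1,): D5->E4 leap 10st
  -> R7 @ bar 7 tick 0 v(2,): F5->B4 leap 6st
  -> R1 @ bar 8 tick 0 v(1, 2): E4/B4 P5 -> F4/C5 P5 similar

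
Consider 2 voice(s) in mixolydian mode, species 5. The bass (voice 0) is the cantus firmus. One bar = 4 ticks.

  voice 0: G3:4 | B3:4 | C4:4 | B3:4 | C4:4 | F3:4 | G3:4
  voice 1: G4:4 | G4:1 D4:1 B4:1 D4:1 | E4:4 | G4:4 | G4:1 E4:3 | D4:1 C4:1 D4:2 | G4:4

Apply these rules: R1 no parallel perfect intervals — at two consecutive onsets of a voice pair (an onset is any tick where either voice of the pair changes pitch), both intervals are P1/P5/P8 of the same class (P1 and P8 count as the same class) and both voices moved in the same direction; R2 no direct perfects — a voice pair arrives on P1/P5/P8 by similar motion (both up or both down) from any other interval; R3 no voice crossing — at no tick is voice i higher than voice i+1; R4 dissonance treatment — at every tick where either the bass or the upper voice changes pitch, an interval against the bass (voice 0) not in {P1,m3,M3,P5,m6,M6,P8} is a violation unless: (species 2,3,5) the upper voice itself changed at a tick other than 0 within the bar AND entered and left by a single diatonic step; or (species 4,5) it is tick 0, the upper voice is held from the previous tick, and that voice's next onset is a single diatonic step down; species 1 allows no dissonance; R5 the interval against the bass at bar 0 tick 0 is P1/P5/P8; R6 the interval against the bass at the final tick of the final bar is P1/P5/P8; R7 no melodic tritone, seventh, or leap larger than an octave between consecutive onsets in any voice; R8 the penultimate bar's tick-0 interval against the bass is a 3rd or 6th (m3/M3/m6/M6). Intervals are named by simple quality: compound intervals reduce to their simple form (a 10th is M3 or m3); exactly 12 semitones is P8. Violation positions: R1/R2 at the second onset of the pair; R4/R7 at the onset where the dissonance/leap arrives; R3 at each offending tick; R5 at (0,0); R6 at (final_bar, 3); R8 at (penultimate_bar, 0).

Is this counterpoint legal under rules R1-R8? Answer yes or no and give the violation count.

No (1 violations)

bar 0: v0=G3 v1=G4 (P8)
bar 1: v0=B3 v1=G4 (m6)
bar 2: v0=C4 v1=E4 (M3)
bar 3: v0=B3 v1=G4 (m6)
bar 4: v0=C4 v1=G4 (P5)
bar 5: v0=F3 v1=D4 (M6)
bar 6: v0=G3 v1=G4 (P8)
  R2 @ bar6.0: F3/D4 M6 -> G3/G4 P8 similar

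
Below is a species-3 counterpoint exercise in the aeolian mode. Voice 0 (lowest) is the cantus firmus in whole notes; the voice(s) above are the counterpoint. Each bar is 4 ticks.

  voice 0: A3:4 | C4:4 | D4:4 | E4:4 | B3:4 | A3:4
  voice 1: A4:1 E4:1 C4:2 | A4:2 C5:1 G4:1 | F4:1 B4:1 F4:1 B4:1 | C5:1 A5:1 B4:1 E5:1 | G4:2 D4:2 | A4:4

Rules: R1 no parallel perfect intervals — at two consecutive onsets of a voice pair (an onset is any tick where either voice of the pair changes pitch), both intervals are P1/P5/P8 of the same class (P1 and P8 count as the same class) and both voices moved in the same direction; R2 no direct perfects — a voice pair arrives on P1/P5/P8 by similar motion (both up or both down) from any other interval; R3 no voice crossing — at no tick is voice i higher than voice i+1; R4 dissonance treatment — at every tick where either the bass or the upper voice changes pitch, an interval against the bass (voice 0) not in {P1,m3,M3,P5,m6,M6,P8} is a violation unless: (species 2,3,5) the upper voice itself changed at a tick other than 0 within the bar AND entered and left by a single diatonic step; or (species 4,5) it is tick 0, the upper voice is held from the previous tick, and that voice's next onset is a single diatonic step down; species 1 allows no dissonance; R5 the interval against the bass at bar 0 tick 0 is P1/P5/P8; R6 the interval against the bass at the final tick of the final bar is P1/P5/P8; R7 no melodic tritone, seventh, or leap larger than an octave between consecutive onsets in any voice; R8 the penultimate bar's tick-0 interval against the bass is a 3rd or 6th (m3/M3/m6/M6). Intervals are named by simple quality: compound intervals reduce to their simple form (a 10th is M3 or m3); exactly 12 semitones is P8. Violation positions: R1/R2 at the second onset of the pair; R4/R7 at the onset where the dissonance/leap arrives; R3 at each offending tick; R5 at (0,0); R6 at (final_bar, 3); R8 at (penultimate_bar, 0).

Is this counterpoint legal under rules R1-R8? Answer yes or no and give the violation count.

No (5 violations)

bar 0: v0=A3 v1=A4 (P8)
bar 1: v0=C4 v1=A4 (M6)
bar 2: v0=D4 v1=F4 (m3)
bar 3: v0=E4 v1=C5 (m6)
bar 4: v0=B3 v1=G4 (m6)
bar 5: v0=A3 v1=A4 (P8)
  R7 @ bar2.1: F4->B4 leap 6st
  R7 @ bar2.2: B4->F4 leap 6st
  R7 @ bar2.3: F4->B4 leap 6st
  R4 @ bar3.1: E4/A5 P4 untreated
  R7 @ bar3.2: A5->B4 leap 10st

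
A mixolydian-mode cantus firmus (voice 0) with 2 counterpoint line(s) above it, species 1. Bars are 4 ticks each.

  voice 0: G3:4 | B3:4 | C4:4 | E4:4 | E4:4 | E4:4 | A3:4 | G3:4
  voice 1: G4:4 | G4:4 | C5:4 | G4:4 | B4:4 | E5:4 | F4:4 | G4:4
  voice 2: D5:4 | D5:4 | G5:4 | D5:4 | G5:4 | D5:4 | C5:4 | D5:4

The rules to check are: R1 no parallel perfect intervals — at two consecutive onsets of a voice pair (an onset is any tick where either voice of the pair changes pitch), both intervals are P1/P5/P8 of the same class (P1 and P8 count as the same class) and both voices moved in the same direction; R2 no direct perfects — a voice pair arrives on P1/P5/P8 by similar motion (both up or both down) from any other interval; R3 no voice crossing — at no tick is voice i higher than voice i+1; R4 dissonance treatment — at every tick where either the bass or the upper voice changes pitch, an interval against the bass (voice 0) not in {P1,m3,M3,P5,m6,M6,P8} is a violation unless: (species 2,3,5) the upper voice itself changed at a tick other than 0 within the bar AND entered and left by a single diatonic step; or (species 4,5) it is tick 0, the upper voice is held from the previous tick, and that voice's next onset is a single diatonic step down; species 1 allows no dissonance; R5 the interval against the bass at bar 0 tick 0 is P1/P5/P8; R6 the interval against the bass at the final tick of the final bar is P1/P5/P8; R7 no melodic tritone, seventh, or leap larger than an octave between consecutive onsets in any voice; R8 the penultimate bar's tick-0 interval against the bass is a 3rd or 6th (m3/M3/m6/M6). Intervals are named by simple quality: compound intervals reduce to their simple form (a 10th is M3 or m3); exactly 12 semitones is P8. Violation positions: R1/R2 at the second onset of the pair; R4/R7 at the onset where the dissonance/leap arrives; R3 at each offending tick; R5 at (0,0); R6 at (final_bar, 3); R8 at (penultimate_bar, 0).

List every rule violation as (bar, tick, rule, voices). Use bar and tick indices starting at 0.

(2, 0, R1, (1, 2))
(2, 0, R2, (0, 1))
(2, 0, R2, (0, 2))
(3, 0, R1, (1, 2))
(3, 0, R4, (0, 2))
(5, 0, R3, (1, 2))
(5, 0, R4, (0, 2))
(5, 1, R3, (1, 2))
(5, 2, R3, (1, 2))
(5, 3, R3, (1, 2))
(6, 0, R2, (1, 2))
(6, 0, R7, (1,))
(7, 0, R1, (1, 2))

bar 0: v0=G3 v1=G4 v2=D5 downbeat P5
bar 1: v0=B3 v1=G4 v2=D5 downbeat m3
bar 2: v0=C4 v1=C5 v2=G5 downbeat P5
bar 3: v0=E4 v1=G4 v2=D5 downbeat m7
bar 4: v0=E4 v1=B4 v2=G5 downbeat m3
bar 5: v0=E4 v1=E5 v2=D5 downbeat m7
bar 6: v0=A3 v1=F4 v2=C5 downbeat m3
bar 7: v0=G3 v1=G4 v2=D5 downbeat P5
  -> R1 @ bar 2 tick 0 v(1, 2): G4/D5 P5 -> C5/G5 P5 similar
  -> R2 @ bar 2 tick 0 v(0, 1): B3/G4 m6 -> C4/C5 P8 similar
  -> R2 @ bar 2 tick 0 v(0, 2): B3/D5 m3 -> C4/G5 P5 similar
  -> R1 @ bar 3 tick 0 v(1, 2): C5/G5 P5 -> G4/D5 P5 similar
  -> R4 @ bar 3 tick 0 v(0, 2): E4/D5 m7 untreated
  -> R3 @ bar 5 tick 0 v(1, 2): E5 above D5
  -> R4 @ bar 5 tick 0 v(0, 2): E4/D5 m7 untreated
  -> R3 @ bar 5 tick 1 v(1, 2): E5 above D5
  -> R3 @ bar 5 tick 2 v(1, 2): E5 above D5
  -> R3 @ bar 5 tick 3 v(1, 2): E5 above D5
  -> R2 @ bar 6 tick 0 v(1, 2): E5/D5 M2 -> F4/C5 P5 similar
  -> R7 @ bar 6 tick 0 v(1,): E5->F4 leap 11st
  -> R1 @ bar 7 tick 0 v(1, 2): F4/C5 P5 -> G4/D5 P5 similar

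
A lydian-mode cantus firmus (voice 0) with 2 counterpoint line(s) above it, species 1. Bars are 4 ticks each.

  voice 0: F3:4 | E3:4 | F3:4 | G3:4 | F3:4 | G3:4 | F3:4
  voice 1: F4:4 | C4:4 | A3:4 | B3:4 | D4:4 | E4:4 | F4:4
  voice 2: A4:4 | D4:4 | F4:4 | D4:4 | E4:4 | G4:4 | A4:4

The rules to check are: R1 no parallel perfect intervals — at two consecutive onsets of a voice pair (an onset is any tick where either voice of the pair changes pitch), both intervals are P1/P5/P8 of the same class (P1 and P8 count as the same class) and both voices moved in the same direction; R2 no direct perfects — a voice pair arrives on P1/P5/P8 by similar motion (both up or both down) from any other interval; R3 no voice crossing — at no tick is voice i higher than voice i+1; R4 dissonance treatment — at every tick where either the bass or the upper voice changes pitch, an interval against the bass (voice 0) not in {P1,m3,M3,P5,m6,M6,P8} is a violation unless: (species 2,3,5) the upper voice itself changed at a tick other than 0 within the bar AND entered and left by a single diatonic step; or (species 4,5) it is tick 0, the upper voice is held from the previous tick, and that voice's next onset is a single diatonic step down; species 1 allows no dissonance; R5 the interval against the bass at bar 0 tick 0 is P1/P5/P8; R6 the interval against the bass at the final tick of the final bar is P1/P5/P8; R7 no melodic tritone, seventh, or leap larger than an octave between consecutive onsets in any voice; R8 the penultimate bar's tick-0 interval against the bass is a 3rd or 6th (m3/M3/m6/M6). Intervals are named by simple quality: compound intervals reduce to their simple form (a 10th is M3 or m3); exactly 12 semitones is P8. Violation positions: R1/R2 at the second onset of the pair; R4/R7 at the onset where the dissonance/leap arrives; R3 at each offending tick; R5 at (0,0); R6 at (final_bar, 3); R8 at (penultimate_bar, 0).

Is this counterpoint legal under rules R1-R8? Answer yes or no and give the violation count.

bar 0: v0=F3 v1=F4 v2=A4 (M3)
bar 1: v0=E3 v1=C4 v2=D4 (m7)
bar 2: v0=F3 v1=A3 v2=F4 (P8)
bar 3: v0=G3 v1=B3 v2=D4 (P5)
bar 4: v0=F3 v1=D4 v2=E4 (M7)
bar 5: v0=G3 v1=E4 v2=G4 (P8)
bar 6: v0=F3 v1=F4 v2=A4 (M3)
  R5 @ bar0.0: opens on M3
  R4 @ bar1.0: E3/D4 m7 untreated
  R2 @ bar2.0: E3/D4 m7 -> F3/F4 P8 similar
  R4 @ bar4.0: F3/E4 M7 untreated
  R2 @ bar5.0: F3/E4 M7 -> G3/G4 P8 similar
  R8 @ bar5.0: penult P8 not 3rd/6th
  R6 @ bar6.3: closes on M3

No (7 violations)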